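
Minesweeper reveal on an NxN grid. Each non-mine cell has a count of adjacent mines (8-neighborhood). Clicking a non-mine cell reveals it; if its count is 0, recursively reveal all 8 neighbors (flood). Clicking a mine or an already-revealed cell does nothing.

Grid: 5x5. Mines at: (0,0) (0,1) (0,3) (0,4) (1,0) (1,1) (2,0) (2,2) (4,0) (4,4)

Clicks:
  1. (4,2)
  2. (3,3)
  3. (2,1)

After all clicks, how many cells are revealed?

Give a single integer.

Click 1 (4,2) count=0: revealed 6 new [(3,1) (3,2) (3,3) (4,1) (4,2) (4,3)] -> total=6
Click 2 (3,3) count=2: revealed 0 new [(none)] -> total=6
Click 3 (2,1) count=4: revealed 1 new [(2,1)] -> total=7

Answer: 7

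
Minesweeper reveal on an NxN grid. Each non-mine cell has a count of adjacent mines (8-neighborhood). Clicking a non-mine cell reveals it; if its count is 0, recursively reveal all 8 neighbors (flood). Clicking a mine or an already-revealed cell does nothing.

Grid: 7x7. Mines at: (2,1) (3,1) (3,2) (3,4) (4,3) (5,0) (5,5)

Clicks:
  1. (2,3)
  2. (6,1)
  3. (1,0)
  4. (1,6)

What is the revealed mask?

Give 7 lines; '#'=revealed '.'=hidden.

Answer: #######
#######
..#####
.....##
.....##
.......
.#.....

Derivation:
Click 1 (2,3) count=2: revealed 1 new [(2,3)] -> total=1
Click 2 (6,1) count=1: revealed 1 new [(6,1)] -> total=2
Click 3 (1,0) count=1: revealed 1 new [(1,0)] -> total=3
Click 4 (1,6) count=0: revealed 21 new [(0,0) (0,1) (0,2) (0,3) (0,4) (0,5) (0,6) (1,1) (1,2) (1,3) (1,4) (1,5) (1,6) (2,2) (2,4) (2,5) (2,6) (3,5) (3,6) (4,5) (4,6)] -> total=24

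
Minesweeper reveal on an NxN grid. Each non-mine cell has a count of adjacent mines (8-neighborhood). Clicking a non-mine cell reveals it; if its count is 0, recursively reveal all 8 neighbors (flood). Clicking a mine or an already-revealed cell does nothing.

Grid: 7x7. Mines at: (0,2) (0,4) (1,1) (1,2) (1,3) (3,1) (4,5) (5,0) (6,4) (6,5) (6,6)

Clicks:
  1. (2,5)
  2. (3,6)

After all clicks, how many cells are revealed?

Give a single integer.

Answer: 11

Derivation:
Click 1 (2,5) count=0: revealed 11 new [(0,5) (0,6) (1,4) (1,5) (1,6) (2,4) (2,5) (2,6) (3,4) (3,5) (3,6)] -> total=11
Click 2 (3,6) count=1: revealed 0 new [(none)] -> total=11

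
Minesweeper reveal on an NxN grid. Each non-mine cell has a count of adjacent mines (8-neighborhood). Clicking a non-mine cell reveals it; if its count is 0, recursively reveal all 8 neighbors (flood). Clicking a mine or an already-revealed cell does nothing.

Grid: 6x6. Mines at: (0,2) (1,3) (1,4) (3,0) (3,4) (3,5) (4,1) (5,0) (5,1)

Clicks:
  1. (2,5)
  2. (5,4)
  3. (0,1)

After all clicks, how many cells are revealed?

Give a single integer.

Answer: 10

Derivation:
Click 1 (2,5) count=3: revealed 1 new [(2,5)] -> total=1
Click 2 (5,4) count=0: revealed 8 new [(4,2) (4,3) (4,4) (4,5) (5,2) (5,3) (5,4) (5,5)] -> total=9
Click 3 (0,1) count=1: revealed 1 new [(0,1)] -> total=10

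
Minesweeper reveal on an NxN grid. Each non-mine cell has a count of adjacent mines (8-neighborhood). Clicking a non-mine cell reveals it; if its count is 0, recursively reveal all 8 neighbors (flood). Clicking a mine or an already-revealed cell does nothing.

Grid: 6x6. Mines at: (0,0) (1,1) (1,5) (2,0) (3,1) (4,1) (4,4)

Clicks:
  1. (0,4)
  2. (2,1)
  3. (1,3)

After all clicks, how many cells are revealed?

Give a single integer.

Click 1 (0,4) count=1: revealed 1 new [(0,4)] -> total=1
Click 2 (2,1) count=3: revealed 1 new [(2,1)] -> total=2
Click 3 (1,3) count=0: revealed 11 new [(0,2) (0,3) (1,2) (1,3) (1,4) (2,2) (2,3) (2,4) (3,2) (3,3) (3,4)] -> total=13

Answer: 13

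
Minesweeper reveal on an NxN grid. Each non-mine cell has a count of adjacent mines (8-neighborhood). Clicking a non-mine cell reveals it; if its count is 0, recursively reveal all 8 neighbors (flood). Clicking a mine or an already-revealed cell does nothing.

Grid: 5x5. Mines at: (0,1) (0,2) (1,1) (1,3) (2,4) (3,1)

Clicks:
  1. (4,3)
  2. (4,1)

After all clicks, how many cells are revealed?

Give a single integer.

Answer: 7

Derivation:
Click 1 (4,3) count=0: revealed 6 new [(3,2) (3,3) (3,4) (4,2) (4,3) (4,4)] -> total=6
Click 2 (4,1) count=1: revealed 1 new [(4,1)] -> total=7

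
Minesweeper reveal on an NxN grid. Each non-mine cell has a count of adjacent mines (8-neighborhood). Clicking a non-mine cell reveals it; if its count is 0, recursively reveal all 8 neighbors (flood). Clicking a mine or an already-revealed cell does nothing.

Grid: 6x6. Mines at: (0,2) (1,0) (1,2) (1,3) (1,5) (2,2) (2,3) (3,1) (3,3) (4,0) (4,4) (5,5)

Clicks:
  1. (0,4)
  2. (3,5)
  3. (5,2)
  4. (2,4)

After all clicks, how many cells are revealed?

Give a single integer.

Answer: 9

Derivation:
Click 1 (0,4) count=2: revealed 1 new [(0,4)] -> total=1
Click 2 (3,5) count=1: revealed 1 new [(3,5)] -> total=2
Click 3 (5,2) count=0: revealed 6 new [(4,1) (4,2) (4,3) (5,1) (5,2) (5,3)] -> total=8
Click 4 (2,4) count=4: revealed 1 new [(2,4)] -> total=9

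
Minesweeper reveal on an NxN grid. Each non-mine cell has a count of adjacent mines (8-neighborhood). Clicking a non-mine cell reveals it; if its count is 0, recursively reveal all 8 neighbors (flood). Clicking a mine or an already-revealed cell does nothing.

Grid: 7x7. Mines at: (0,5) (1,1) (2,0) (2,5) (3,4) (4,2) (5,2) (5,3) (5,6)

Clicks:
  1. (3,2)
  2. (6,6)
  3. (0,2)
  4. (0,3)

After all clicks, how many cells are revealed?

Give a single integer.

Click 1 (3,2) count=1: revealed 1 new [(3,2)] -> total=1
Click 2 (6,6) count=1: revealed 1 new [(6,6)] -> total=2
Click 3 (0,2) count=1: revealed 1 new [(0,2)] -> total=3
Click 4 (0,3) count=0: revealed 8 new [(0,3) (0,4) (1,2) (1,3) (1,4) (2,2) (2,3) (2,4)] -> total=11

Answer: 11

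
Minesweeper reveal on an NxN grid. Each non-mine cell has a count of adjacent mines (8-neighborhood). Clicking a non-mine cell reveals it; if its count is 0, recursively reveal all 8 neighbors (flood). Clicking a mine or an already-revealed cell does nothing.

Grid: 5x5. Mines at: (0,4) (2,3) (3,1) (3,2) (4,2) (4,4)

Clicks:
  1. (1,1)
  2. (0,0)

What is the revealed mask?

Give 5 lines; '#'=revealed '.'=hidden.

Click 1 (1,1) count=0: revealed 11 new [(0,0) (0,1) (0,2) (0,3) (1,0) (1,1) (1,2) (1,3) (2,0) (2,1) (2,2)] -> total=11
Click 2 (0,0) count=0: revealed 0 new [(none)] -> total=11

Answer: ####.
####.
###..
.....
.....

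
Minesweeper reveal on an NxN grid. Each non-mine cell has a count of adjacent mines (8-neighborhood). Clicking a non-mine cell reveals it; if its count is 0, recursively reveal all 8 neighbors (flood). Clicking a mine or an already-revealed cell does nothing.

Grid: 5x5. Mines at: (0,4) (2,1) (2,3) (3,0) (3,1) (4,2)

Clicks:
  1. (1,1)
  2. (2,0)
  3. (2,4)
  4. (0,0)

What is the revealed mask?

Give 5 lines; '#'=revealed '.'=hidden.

Answer: ####.
####.
#...#
.....
.....

Derivation:
Click 1 (1,1) count=1: revealed 1 new [(1,1)] -> total=1
Click 2 (2,0) count=3: revealed 1 new [(2,0)] -> total=2
Click 3 (2,4) count=1: revealed 1 new [(2,4)] -> total=3
Click 4 (0,0) count=0: revealed 7 new [(0,0) (0,1) (0,2) (0,3) (1,0) (1,2) (1,3)] -> total=10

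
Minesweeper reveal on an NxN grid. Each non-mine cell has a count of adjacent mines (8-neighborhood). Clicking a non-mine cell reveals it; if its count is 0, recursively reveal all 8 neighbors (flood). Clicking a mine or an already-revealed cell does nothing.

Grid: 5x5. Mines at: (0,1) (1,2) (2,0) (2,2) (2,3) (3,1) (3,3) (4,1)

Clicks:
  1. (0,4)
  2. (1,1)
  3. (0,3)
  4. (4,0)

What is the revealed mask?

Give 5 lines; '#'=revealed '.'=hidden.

Answer: ...##
.#.##
.....
.....
#....

Derivation:
Click 1 (0,4) count=0: revealed 4 new [(0,3) (0,4) (1,3) (1,4)] -> total=4
Click 2 (1,1) count=4: revealed 1 new [(1,1)] -> total=5
Click 3 (0,3) count=1: revealed 0 new [(none)] -> total=5
Click 4 (4,0) count=2: revealed 1 new [(4,0)] -> total=6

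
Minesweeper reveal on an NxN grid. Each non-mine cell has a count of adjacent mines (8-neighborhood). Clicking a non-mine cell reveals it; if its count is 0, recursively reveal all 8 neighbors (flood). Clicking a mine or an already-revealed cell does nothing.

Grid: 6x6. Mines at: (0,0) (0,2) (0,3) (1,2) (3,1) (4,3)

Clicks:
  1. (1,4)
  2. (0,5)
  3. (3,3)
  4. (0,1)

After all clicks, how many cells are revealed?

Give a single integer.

Click 1 (1,4) count=1: revealed 1 new [(1,4)] -> total=1
Click 2 (0,5) count=0: revealed 14 new [(0,4) (0,5) (1,3) (1,5) (2,3) (2,4) (2,5) (3,3) (3,4) (3,5) (4,4) (4,5) (5,4) (5,5)] -> total=15
Click 3 (3,3) count=1: revealed 0 new [(none)] -> total=15
Click 4 (0,1) count=3: revealed 1 new [(0,1)] -> total=16

Answer: 16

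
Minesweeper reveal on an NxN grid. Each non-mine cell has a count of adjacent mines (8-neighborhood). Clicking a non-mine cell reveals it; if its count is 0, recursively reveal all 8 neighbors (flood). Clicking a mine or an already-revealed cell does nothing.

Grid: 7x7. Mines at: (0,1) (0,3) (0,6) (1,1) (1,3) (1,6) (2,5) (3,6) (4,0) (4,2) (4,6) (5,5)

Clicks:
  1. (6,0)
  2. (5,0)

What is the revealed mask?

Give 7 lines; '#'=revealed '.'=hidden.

Answer: .......
.......
.......
.......
.......
#####..
#####..

Derivation:
Click 1 (6,0) count=0: revealed 10 new [(5,0) (5,1) (5,2) (5,3) (5,4) (6,0) (6,1) (6,2) (6,3) (6,4)] -> total=10
Click 2 (5,0) count=1: revealed 0 new [(none)] -> total=10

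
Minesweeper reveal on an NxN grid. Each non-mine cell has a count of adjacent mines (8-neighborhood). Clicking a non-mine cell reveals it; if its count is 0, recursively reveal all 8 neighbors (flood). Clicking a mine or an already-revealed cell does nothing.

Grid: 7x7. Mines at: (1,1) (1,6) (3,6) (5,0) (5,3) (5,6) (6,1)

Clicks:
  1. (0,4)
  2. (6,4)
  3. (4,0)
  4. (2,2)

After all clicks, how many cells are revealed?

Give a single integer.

Click 1 (0,4) count=0: revealed 26 new [(0,2) (0,3) (0,4) (0,5) (1,2) (1,3) (1,4) (1,5) (2,0) (2,1) (2,2) (2,3) (2,4) (2,5) (3,0) (3,1) (3,2) (3,3) (3,4) (3,5) (4,0) (4,1) (4,2) (4,3) (4,4) (4,5)] -> total=26
Click 2 (6,4) count=1: revealed 1 new [(6,4)] -> total=27
Click 3 (4,0) count=1: revealed 0 new [(none)] -> total=27
Click 4 (2,2) count=1: revealed 0 new [(none)] -> total=27

Answer: 27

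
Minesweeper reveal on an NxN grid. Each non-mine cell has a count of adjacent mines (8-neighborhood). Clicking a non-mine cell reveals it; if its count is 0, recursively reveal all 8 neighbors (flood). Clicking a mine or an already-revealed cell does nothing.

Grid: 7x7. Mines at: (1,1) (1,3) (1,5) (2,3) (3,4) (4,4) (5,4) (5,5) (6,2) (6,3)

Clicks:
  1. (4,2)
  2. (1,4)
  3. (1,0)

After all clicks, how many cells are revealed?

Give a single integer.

Answer: 19

Derivation:
Click 1 (4,2) count=0: revealed 17 new [(2,0) (2,1) (2,2) (3,0) (3,1) (3,2) (3,3) (4,0) (4,1) (4,2) (4,3) (5,0) (5,1) (5,2) (5,3) (6,0) (6,1)] -> total=17
Click 2 (1,4) count=3: revealed 1 new [(1,4)] -> total=18
Click 3 (1,0) count=1: revealed 1 new [(1,0)] -> total=19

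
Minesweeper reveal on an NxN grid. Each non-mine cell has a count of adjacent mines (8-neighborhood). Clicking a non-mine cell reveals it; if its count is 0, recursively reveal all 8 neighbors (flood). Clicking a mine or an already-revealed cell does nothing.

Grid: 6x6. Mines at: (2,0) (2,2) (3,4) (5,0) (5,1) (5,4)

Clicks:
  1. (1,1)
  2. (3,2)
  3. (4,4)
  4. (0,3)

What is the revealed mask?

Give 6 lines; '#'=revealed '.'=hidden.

Answer: ######
######
...###
..#...
....#.
......

Derivation:
Click 1 (1,1) count=2: revealed 1 new [(1,1)] -> total=1
Click 2 (3,2) count=1: revealed 1 new [(3,2)] -> total=2
Click 3 (4,4) count=2: revealed 1 new [(4,4)] -> total=3
Click 4 (0,3) count=0: revealed 14 new [(0,0) (0,1) (0,2) (0,3) (0,4) (0,5) (1,0) (1,2) (1,3) (1,4) (1,5) (2,3) (2,4) (2,5)] -> total=17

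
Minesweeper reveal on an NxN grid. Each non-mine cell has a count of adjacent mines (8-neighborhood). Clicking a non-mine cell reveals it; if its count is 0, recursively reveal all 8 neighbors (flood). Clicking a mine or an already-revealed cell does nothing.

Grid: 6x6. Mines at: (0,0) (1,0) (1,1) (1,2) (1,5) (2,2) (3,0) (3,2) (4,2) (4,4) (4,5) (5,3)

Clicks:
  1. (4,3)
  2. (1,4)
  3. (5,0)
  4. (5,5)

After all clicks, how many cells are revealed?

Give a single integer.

Answer: 7

Derivation:
Click 1 (4,3) count=4: revealed 1 new [(4,3)] -> total=1
Click 2 (1,4) count=1: revealed 1 new [(1,4)] -> total=2
Click 3 (5,0) count=0: revealed 4 new [(4,0) (4,1) (5,0) (5,1)] -> total=6
Click 4 (5,5) count=2: revealed 1 new [(5,5)] -> total=7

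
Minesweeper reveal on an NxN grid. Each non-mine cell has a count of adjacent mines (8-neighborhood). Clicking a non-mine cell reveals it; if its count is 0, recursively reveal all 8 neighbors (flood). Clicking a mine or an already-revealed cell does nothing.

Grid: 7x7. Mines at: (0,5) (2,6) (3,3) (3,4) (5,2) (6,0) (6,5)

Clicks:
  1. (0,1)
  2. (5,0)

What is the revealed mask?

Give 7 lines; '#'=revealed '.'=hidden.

Answer: #####..
#####..
#####..
###....
###....
##.....
.......

Derivation:
Click 1 (0,1) count=0: revealed 23 new [(0,0) (0,1) (0,2) (0,3) (0,4) (1,0) (1,1) (1,2) (1,3) (1,4) (2,0) (2,1) (2,2) (2,3) (2,4) (3,0) (3,1) (3,2) (4,0) (4,1) (4,2) (5,0) (5,1)] -> total=23
Click 2 (5,0) count=1: revealed 0 new [(none)] -> total=23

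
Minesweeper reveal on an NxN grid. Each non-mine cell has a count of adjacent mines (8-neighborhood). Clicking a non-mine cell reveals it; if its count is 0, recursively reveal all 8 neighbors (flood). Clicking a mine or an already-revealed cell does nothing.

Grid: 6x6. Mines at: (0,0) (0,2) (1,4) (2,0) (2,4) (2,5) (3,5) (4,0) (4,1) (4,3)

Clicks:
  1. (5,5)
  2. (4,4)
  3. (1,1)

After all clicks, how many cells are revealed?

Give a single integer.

Answer: 5

Derivation:
Click 1 (5,5) count=0: revealed 4 new [(4,4) (4,5) (5,4) (5,5)] -> total=4
Click 2 (4,4) count=2: revealed 0 new [(none)] -> total=4
Click 3 (1,1) count=3: revealed 1 new [(1,1)] -> total=5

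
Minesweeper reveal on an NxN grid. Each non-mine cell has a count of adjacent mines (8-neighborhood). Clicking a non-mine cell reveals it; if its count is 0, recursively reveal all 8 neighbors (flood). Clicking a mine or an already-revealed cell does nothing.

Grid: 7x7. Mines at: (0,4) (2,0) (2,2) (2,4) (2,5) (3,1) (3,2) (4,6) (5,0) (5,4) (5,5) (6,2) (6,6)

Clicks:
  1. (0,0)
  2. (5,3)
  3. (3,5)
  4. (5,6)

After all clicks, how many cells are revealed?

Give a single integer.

Click 1 (0,0) count=0: revealed 8 new [(0,0) (0,1) (0,2) (0,3) (1,0) (1,1) (1,2) (1,3)] -> total=8
Click 2 (5,3) count=2: revealed 1 new [(5,3)] -> total=9
Click 3 (3,5) count=3: revealed 1 new [(3,5)] -> total=10
Click 4 (5,6) count=3: revealed 1 new [(5,6)] -> total=11

Answer: 11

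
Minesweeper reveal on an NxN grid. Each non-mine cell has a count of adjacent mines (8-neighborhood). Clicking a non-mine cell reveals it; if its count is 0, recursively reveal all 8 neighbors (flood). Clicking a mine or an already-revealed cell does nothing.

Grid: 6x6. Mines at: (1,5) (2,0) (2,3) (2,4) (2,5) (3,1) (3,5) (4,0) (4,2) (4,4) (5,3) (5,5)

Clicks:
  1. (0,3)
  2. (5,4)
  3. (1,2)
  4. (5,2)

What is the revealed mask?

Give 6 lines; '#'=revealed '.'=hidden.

Answer: #####.
#####.
......
......
......
..#.#.

Derivation:
Click 1 (0,3) count=0: revealed 10 new [(0,0) (0,1) (0,2) (0,3) (0,4) (1,0) (1,1) (1,2) (1,3) (1,4)] -> total=10
Click 2 (5,4) count=3: revealed 1 new [(5,4)] -> total=11
Click 3 (1,2) count=1: revealed 0 new [(none)] -> total=11
Click 4 (5,2) count=2: revealed 1 new [(5,2)] -> total=12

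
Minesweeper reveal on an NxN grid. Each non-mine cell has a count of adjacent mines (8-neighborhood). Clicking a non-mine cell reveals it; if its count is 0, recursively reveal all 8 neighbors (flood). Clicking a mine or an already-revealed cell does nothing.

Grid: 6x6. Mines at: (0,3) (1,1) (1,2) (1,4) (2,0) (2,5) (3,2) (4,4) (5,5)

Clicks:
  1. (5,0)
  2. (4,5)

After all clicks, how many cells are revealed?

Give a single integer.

Answer: 11

Derivation:
Click 1 (5,0) count=0: revealed 10 new [(3,0) (3,1) (4,0) (4,1) (4,2) (4,3) (5,0) (5,1) (5,2) (5,3)] -> total=10
Click 2 (4,5) count=2: revealed 1 new [(4,5)] -> total=11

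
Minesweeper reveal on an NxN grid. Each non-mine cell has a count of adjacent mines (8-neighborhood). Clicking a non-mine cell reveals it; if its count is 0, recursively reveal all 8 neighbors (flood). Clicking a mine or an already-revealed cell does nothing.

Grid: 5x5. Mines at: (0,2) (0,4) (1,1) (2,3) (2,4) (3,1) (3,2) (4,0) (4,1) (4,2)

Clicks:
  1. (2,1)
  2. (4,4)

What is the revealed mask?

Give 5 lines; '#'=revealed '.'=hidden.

Answer: .....
.....
.#...
...##
...##

Derivation:
Click 1 (2,1) count=3: revealed 1 new [(2,1)] -> total=1
Click 2 (4,4) count=0: revealed 4 new [(3,3) (3,4) (4,3) (4,4)] -> total=5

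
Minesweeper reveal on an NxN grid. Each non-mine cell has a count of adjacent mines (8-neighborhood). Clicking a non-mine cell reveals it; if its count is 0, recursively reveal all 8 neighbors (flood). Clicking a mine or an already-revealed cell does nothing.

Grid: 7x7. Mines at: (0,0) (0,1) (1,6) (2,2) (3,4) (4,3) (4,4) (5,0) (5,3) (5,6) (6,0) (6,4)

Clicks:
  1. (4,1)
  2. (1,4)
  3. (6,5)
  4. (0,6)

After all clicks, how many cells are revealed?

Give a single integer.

Click 1 (4,1) count=1: revealed 1 new [(4,1)] -> total=1
Click 2 (1,4) count=0: revealed 11 new [(0,2) (0,3) (0,4) (0,5) (1,2) (1,3) (1,4) (1,5) (2,3) (2,4) (2,5)] -> total=12
Click 3 (6,5) count=2: revealed 1 new [(6,5)] -> total=13
Click 4 (0,6) count=1: revealed 1 new [(0,6)] -> total=14

Answer: 14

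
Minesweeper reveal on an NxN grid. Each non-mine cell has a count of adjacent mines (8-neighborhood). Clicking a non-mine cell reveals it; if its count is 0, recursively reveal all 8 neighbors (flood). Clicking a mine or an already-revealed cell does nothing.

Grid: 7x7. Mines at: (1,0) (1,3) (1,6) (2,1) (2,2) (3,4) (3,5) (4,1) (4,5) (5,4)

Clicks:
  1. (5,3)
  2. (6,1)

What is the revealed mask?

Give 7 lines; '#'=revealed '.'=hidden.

Click 1 (5,3) count=1: revealed 1 new [(5,3)] -> total=1
Click 2 (6,1) count=0: revealed 7 new [(5,0) (5,1) (5,2) (6,0) (6,1) (6,2) (6,3)] -> total=8

Answer: .......
.......
.......
.......
.......
####...
####...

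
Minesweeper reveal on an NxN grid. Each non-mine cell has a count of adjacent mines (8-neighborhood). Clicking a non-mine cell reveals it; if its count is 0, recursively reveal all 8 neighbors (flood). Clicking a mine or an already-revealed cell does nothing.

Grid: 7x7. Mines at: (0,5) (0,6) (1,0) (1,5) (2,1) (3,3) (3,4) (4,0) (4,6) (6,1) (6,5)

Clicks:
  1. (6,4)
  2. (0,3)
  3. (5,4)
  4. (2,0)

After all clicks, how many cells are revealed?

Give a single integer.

Answer: 14

Derivation:
Click 1 (6,4) count=1: revealed 1 new [(6,4)] -> total=1
Click 2 (0,3) count=0: revealed 11 new [(0,1) (0,2) (0,3) (0,4) (1,1) (1,2) (1,3) (1,4) (2,2) (2,3) (2,4)] -> total=12
Click 3 (5,4) count=1: revealed 1 new [(5,4)] -> total=13
Click 4 (2,0) count=2: revealed 1 new [(2,0)] -> total=14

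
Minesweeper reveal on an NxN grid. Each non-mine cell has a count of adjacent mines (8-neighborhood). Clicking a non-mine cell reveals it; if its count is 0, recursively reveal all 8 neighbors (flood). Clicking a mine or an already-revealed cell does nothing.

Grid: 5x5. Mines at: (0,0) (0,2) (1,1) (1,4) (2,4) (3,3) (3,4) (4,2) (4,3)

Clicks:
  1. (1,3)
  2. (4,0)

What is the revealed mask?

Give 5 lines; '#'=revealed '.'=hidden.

Answer: .....
...#.
##...
##...
##...

Derivation:
Click 1 (1,3) count=3: revealed 1 new [(1,3)] -> total=1
Click 2 (4,0) count=0: revealed 6 new [(2,0) (2,1) (3,0) (3,1) (4,0) (4,1)] -> total=7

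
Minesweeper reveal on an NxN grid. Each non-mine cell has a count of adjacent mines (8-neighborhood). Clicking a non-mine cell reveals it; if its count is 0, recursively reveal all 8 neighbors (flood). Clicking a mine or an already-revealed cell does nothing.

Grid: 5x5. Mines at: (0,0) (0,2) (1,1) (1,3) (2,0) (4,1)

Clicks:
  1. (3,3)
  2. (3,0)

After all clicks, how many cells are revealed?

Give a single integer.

Answer: 10

Derivation:
Click 1 (3,3) count=0: revealed 9 new [(2,2) (2,3) (2,4) (3,2) (3,3) (3,4) (4,2) (4,3) (4,4)] -> total=9
Click 2 (3,0) count=2: revealed 1 new [(3,0)] -> total=10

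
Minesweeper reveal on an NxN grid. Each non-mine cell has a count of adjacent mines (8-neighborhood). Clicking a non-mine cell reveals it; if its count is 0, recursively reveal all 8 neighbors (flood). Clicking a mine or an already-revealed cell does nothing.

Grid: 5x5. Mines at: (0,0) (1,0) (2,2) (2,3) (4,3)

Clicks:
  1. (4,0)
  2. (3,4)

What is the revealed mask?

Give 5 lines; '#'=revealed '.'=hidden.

Click 1 (4,0) count=0: revealed 8 new [(2,0) (2,1) (3,0) (3,1) (3,2) (4,0) (4,1) (4,2)] -> total=8
Click 2 (3,4) count=2: revealed 1 new [(3,4)] -> total=9

Answer: .....
.....
##...
###.#
###..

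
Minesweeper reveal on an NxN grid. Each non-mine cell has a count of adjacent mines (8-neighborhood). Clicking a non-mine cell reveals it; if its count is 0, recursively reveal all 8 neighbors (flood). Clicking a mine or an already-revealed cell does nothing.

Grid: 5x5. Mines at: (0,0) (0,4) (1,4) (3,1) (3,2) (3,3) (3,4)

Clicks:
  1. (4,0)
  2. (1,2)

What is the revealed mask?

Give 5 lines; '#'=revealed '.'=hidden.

Click 1 (4,0) count=1: revealed 1 new [(4,0)] -> total=1
Click 2 (1,2) count=0: revealed 9 new [(0,1) (0,2) (0,3) (1,1) (1,2) (1,3) (2,1) (2,2) (2,3)] -> total=10

Answer: .###.
.###.
.###.
.....
#....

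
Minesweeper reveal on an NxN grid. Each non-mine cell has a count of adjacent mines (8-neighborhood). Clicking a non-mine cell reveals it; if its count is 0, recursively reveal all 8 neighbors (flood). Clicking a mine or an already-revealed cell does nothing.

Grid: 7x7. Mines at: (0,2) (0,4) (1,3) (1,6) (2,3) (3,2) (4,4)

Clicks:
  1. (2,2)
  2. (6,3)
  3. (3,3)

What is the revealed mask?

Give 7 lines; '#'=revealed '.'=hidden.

Click 1 (2,2) count=3: revealed 1 new [(2,2)] -> total=1
Click 2 (6,3) count=0: revealed 32 new [(0,0) (0,1) (1,0) (1,1) (2,0) (2,1) (2,5) (2,6) (3,0) (3,1) (3,5) (3,6) (4,0) (4,1) (4,2) (4,3) (4,5) (4,6) (5,0) (5,1) (5,2) (5,3) (5,4) (5,5) (5,6) (6,0) (6,1) (6,2) (6,3) (6,4) (6,5) (6,6)] -> total=33
Click 3 (3,3) count=3: revealed 1 new [(3,3)] -> total=34

Answer: ##.....
##.....
###..##
##.#.##
####.##
#######
#######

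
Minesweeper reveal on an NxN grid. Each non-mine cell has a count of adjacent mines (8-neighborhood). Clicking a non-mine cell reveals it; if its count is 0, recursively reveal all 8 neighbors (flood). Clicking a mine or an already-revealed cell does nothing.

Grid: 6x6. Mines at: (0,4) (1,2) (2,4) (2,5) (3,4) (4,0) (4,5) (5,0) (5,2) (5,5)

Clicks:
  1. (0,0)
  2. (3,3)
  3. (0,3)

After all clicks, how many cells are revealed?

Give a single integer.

Click 1 (0,0) count=0: revealed 8 new [(0,0) (0,1) (1,0) (1,1) (2,0) (2,1) (3,0) (3,1)] -> total=8
Click 2 (3,3) count=2: revealed 1 new [(3,3)] -> total=9
Click 3 (0,3) count=2: revealed 1 new [(0,3)] -> total=10

Answer: 10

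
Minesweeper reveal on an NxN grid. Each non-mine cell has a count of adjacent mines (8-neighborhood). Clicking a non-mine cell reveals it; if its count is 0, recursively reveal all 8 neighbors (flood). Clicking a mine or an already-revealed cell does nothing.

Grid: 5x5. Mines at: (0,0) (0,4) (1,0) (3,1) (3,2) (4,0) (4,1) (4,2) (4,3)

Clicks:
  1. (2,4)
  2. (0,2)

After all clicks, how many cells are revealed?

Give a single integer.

Click 1 (2,4) count=0: revealed 6 new [(1,3) (1,4) (2,3) (2,4) (3,3) (3,4)] -> total=6
Click 2 (0,2) count=0: revealed 7 new [(0,1) (0,2) (0,3) (1,1) (1,2) (2,1) (2,2)] -> total=13

Answer: 13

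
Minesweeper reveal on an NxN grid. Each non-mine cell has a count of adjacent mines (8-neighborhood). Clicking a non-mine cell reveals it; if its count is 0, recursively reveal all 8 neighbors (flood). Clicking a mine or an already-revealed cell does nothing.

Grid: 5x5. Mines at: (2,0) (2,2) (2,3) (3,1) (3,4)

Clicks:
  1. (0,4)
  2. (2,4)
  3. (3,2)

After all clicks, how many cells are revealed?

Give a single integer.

Click 1 (0,4) count=0: revealed 10 new [(0,0) (0,1) (0,2) (0,3) (0,4) (1,0) (1,1) (1,2) (1,3) (1,4)] -> total=10
Click 2 (2,4) count=2: revealed 1 new [(2,4)] -> total=11
Click 3 (3,2) count=3: revealed 1 new [(3,2)] -> total=12

Answer: 12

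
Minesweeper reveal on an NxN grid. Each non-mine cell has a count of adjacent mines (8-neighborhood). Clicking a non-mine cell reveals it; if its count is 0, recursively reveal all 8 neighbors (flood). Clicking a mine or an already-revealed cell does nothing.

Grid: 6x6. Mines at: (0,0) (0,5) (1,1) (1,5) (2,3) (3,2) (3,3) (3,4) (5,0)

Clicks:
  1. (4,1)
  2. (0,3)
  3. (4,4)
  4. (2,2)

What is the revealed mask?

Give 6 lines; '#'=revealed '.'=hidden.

Answer: ..###.
..###.
..#...
......
.#..#.
......

Derivation:
Click 1 (4,1) count=2: revealed 1 new [(4,1)] -> total=1
Click 2 (0,3) count=0: revealed 6 new [(0,2) (0,3) (0,4) (1,2) (1,3) (1,4)] -> total=7
Click 3 (4,4) count=2: revealed 1 new [(4,4)] -> total=8
Click 4 (2,2) count=4: revealed 1 new [(2,2)] -> total=9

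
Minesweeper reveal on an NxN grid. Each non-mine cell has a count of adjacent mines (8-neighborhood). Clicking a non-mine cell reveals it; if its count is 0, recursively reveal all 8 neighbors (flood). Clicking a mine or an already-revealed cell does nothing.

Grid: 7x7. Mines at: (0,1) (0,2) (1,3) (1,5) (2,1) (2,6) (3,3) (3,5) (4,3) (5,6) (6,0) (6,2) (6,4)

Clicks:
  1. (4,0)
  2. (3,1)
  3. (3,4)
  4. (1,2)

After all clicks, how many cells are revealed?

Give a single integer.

Click 1 (4,0) count=0: revealed 9 new [(3,0) (3,1) (3,2) (4,0) (4,1) (4,2) (5,0) (5,1) (5,2)] -> total=9
Click 2 (3,1) count=1: revealed 0 new [(none)] -> total=9
Click 3 (3,4) count=3: revealed 1 new [(3,4)] -> total=10
Click 4 (1,2) count=4: revealed 1 new [(1,2)] -> total=11

Answer: 11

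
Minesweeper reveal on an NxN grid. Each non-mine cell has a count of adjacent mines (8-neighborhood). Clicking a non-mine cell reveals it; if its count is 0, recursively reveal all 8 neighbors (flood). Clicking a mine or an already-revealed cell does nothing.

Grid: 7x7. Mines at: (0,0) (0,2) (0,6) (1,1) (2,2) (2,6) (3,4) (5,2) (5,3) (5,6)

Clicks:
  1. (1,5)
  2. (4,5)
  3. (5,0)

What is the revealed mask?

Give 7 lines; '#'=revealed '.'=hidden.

Answer: .......
.....#.
##.....
##.....
##...#.
##.....
##.....

Derivation:
Click 1 (1,5) count=2: revealed 1 new [(1,5)] -> total=1
Click 2 (4,5) count=2: revealed 1 new [(4,5)] -> total=2
Click 3 (5,0) count=0: revealed 10 new [(2,0) (2,1) (3,0) (3,1) (4,0) (4,1) (5,0) (5,1) (6,0) (6,1)] -> total=12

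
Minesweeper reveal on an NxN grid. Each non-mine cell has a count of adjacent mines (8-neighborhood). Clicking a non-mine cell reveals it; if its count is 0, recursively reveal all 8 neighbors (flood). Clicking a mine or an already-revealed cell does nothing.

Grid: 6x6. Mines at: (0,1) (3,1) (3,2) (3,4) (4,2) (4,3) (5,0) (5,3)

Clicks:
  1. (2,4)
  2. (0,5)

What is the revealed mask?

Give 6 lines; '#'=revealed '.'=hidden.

Answer: ..####
..####
..####
......
......
......

Derivation:
Click 1 (2,4) count=1: revealed 1 new [(2,4)] -> total=1
Click 2 (0,5) count=0: revealed 11 new [(0,2) (0,3) (0,4) (0,5) (1,2) (1,3) (1,4) (1,5) (2,2) (2,3) (2,5)] -> total=12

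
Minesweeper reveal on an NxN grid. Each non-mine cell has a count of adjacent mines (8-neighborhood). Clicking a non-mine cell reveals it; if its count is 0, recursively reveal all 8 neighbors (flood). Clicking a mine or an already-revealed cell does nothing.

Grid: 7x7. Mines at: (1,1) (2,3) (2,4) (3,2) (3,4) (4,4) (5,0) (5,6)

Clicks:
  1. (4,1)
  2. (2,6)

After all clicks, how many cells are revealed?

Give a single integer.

Answer: 17

Derivation:
Click 1 (4,1) count=2: revealed 1 new [(4,1)] -> total=1
Click 2 (2,6) count=0: revealed 16 new [(0,2) (0,3) (0,4) (0,5) (0,6) (1,2) (1,3) (1,4) (1,5) (1,6) (2,5) (2,6) (3,5) (3,6) (4,5) (4,6)] -> total=17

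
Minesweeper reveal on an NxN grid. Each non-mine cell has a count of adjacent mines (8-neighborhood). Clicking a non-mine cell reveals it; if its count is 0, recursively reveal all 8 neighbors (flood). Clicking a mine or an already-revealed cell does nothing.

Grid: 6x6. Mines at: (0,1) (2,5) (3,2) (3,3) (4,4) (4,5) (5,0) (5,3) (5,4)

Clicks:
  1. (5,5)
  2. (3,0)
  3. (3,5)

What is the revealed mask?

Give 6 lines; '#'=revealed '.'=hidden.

Click 1 (5,5) count=3: revealed 1 new [(5,5)] -> total=1
Click 2 (3,0) count=0: revealed 8 new [(1,0) (1,1) (2,0) (2,1) (3,0) (3,1) (4,0) (4,1)] -> total=9
Click 3 (3,5) count=3: revealed 1 new [(3,5)] -> total=10

Answer: ......
##....
##....
##...#
##....
.....#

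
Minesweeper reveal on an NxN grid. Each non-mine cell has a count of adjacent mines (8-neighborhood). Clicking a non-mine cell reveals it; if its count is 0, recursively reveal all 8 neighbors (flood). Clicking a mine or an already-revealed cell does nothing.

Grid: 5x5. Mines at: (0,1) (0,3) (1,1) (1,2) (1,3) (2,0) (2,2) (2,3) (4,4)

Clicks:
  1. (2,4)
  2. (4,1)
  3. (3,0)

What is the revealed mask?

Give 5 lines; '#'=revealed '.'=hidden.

Click 1 (2,4) count=2: revealed 1 new [(2,4)] -> total=1
Click 2 (4,1) count=0: revealed 8 new [(3,0) (3,1) (3,2) (3,3) (4,0) (4,1) (4,2) (4,3)] -> total=9
Click 3 (3,0) count=1: revealed 0 new [(none)] -> total=9

Answer: .....
.....
....#
####.
####.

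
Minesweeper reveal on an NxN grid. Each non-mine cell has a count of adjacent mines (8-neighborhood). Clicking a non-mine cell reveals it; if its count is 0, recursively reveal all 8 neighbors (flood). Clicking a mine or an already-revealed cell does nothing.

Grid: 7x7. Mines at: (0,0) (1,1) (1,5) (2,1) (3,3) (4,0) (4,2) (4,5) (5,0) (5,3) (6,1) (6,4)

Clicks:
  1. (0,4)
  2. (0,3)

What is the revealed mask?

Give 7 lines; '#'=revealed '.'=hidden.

Answer: ..###..
..###..
..###..
.......
.......
.......
.......

Derivation:
Click 1 (0,4) count=1: revealed 1 new [(0,4)] -> total=1
Click 2 (0,3) count=0: revealed 8 new [(0,2) (0,3) (1,2) (1,3) (1,4) (2,2) (2,3) (2,4)] -> total=9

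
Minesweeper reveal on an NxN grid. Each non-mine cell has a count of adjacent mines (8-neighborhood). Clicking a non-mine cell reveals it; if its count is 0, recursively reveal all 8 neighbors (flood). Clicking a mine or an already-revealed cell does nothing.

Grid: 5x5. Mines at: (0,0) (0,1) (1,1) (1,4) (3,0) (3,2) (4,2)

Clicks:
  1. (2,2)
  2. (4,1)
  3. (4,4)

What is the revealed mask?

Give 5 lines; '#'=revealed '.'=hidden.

Answer: .....
.....
..###
...##
.#.##

Derivation:
Click 1 (2,2) count=2: revealed 1 new [(2,2)] -> total=1
Click 2 (4,1) count=3: revealed 1 new [(4,1)] -> total=2
Click 3 (4,4) count=0: revealed 6 new [(2,3) (2,4) (3,3) (3,4) (4,3) (4,4)] -> total=8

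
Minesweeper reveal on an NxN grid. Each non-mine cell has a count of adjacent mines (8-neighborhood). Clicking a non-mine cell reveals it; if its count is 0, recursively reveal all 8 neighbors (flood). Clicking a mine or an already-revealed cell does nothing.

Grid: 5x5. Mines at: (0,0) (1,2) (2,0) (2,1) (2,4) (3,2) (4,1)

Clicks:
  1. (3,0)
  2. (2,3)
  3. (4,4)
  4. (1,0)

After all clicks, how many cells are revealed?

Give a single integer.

Answer: 7

Derivation:
Click 1 (3,0) count=3: revealed 1 new [(3,0)] -> total=1
Click 2 (2,3) count=3: revealed 1 new [(2,3)] -> total=2
Click 3 (4,4) count=0: revealed 4 new [(3,3) (3,4) (4,3) (4,4)] -> total=6
Click 4 (1,0) count=3: revealed 1 new [(1,0)] -> total=7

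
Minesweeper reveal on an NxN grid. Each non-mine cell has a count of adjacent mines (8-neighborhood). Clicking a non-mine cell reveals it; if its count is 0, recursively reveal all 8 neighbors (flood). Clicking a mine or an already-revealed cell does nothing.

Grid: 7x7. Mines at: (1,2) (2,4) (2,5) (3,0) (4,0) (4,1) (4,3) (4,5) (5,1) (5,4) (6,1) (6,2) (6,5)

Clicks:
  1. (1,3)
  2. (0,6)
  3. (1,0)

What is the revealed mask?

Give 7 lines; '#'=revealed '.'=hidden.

Click 1 (1,3) count=2: revealed 1 new [(1,3)] -> total=1
Click 2 (0,6) count=0: revealed 7 new [(0,3) (0,4) (0,5) (0,6) (1,4) (1,5) (1,6)] -> total=8
Click 3 (1,0) count=0: revealed 6 new [(0,0) (0,1) (1,0) (1,1) (2,0) (2,1)] -> total=14

Answer: ##.####
##.####
##.....
.......
.......
.......
.......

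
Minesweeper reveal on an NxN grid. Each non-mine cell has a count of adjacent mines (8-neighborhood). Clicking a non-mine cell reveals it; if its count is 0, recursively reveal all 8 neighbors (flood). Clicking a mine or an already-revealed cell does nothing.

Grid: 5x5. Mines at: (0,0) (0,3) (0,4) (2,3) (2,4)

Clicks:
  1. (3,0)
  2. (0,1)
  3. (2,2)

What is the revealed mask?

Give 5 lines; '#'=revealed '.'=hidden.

Answer: .#...
###..
###..
#####
#####

Derivation:
Click 1 (3,0) count=0: revealed 16 new [(1,0) (1,1) (1,2) (2,0) (2,1) (2,2) (3,0) (3,1) (3,2) (3,3) (3,4) (4,0) (4,1) (4,2) (4,3) (4,4)] -> total=16
Click 2 (0,1) count=1: revealed 1 new [(0,1)] -> total=17
Click 3 (2,2) count=1: revealed 0 new [(none)] -> total=17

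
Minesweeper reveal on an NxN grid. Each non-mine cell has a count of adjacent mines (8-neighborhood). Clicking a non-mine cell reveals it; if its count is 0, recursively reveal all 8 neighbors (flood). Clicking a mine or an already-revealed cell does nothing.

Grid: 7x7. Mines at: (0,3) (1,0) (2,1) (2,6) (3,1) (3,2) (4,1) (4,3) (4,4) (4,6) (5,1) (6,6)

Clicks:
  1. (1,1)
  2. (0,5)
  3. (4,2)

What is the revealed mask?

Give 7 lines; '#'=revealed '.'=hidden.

Click 1 (1,1) count=2: revealed 1 new [(1,1)] -> total=1
Click 2 (0,5) count=0: revealed 6 new [(0,4) (0,5) (0,6) (1,4) (1,5) (1,6)] -> total=7
Click 3 (4,2) count=5: revealed 1 new [(4,2)] -> total=8

Answer: ....###
.#..###
.......
.......
..#....
.......
.......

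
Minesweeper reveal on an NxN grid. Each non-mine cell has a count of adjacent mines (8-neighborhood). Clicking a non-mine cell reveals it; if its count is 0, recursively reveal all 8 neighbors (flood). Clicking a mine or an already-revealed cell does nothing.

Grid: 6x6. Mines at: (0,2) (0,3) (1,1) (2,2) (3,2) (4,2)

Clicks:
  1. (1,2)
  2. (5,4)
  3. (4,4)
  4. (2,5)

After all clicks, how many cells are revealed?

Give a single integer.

Answer: 18

Derivation:
Click 1 (1,2) count=4: revealed 1 new [(1,2)] -> total=1
Click 2 (5,4) count=0: revealed 17 new [(0,4) (0,5) (1,3) (1,4) (1,5) (2,3) (2,4) (2,5) (3,3) (3,4) (3,5) (4,3) (4,4) (4,5) (5,3) (5,4) (5,5)] -> total=18
Click 3 (4,4) count=0: revealed 0 new [(none)] -> total=18
Click 4 (2,5) count=0: revealed 0 new [(none)] -> total=18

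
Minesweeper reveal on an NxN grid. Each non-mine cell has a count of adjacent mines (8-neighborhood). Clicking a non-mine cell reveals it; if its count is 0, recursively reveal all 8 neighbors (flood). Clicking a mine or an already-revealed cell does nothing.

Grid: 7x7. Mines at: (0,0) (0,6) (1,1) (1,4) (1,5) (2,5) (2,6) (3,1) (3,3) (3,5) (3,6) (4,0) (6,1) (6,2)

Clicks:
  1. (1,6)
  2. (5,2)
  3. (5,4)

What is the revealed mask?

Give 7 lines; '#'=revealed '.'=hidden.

Click 1 (1,6) count=4: revealed 1 new [(1,6)] -> total=1
Click 2 (5,2) count=2: revealed 1 new [(5,2)] -> total=2
Click 3 (5,4) count=0: revealed 12 new [(4,3) (4,4) (4,5) (4,6) (5,3) (5,4) (5,5) (5,6) (6,3) (6,4) (6,5) (6,6)] -> total=14

Answer: .......
......#
.......
.......
...####
..#####
...####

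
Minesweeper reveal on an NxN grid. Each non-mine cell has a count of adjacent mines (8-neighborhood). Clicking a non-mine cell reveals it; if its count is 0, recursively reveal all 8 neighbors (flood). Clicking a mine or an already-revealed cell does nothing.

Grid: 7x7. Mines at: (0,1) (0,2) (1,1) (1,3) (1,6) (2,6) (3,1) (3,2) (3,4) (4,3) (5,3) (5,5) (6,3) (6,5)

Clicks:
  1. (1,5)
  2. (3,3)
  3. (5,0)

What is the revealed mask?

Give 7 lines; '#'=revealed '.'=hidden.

Click 1 (1,5) count=2: revealed 1 new [(1,5)] -> total=1
Click 2 (3,3) count=3: revealed 1 new [(3,3)] -> total=2
Click 3 (5,0) count=0: revealed 9 new [(4,0) (4,1) (4,2) (5,0) (5,1) (5,2) (6,0) (6,1) (6,2)] -> total=11

Answer: .......
.....#.
.......
...#...
###....
###....
###....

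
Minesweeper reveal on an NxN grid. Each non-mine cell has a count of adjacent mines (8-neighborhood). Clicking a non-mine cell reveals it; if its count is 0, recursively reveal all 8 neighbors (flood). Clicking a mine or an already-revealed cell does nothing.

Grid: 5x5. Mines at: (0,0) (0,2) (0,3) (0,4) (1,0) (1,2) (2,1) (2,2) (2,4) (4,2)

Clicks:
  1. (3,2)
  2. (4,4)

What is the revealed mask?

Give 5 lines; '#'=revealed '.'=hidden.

Answer: .....
.....
.....
..###
...##

Derivation:
Click 1 (3,2) count=3: revealed 1 new [(3,2)] -> total=1
Click 2 (4,4) count=0: revealed 4 new [(3,3) (3,4) (4,3) (4,4)] -> total=5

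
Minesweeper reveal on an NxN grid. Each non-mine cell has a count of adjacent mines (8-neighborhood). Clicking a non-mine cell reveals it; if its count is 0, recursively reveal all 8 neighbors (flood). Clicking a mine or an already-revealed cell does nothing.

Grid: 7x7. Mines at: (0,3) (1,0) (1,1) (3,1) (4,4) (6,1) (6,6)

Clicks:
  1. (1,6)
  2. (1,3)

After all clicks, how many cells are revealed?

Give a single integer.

Answer: 22

Derivation:
Click 1 (1,6) count=0: revealed 22 new [(0,4) (0,5) (0,6) (1,2) (1,3) (1,4) (1,5) (1,6) (2,2) (2,3) (2,4) (2,5) (2,6) (3,2) (3,3) (3,4) (3,5) (3,6) (4,5) (4,6) (5,5) (5,6)] -> total=22
Click 2 (1,3) count=1: revealed 0 new [(none)] -> total=22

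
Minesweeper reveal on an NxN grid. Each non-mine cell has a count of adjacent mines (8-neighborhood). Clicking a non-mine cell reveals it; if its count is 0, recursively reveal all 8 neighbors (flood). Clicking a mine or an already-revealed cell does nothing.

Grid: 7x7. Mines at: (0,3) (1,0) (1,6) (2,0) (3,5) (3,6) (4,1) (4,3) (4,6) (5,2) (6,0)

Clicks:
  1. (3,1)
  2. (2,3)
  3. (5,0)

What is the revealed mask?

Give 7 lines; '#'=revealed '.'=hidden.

Answer: .......
.####..
.####..
.####..
.......
#......
.......

Derivation:
Click 1 (3,1) count=2: revealed 1 new [(3,1)] -> total=1
Click 2 (2,3) count=0: revealed 11 new [(1,1) (1,2) (1,3) (1,4) (2,1) (2,2) (2,3) (2,4) (3,2) (3,3) (3,4)] -> total=12
Click 3 (5,0) count=2: revealed 1 new [(5,0)] -> total=13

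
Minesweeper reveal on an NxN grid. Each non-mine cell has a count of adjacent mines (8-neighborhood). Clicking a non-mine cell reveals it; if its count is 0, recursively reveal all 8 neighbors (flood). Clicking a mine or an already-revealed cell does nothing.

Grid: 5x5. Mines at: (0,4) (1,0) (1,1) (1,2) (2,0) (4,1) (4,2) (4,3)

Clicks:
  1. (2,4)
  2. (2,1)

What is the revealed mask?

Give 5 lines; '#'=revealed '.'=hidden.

Click 1 (2,4) count=0: revealed 6 new [(1,3) (1,4) (2,3) (2,4) (3,3) (3,4)] -> total=6
Click 2 (2,1) count=4: revealed 1 new [(2,1)] -> total=7

Answer: .....
...##
.#.##
...##
.....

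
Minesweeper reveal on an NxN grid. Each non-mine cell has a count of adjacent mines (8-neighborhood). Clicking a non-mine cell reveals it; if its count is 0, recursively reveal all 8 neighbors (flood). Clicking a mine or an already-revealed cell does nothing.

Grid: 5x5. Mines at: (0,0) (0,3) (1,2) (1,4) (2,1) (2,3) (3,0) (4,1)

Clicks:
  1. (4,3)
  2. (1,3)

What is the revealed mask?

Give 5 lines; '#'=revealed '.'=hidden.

Answer: .....
...#.
.....
..###
..###

Derivation:
Click 1 (4,3) count=0: revealed 6 new [(3,2) (3,3) (3,4) (4,2) (4,3) (4,4)] -> total=6
Click 2 (1,3) count=4: revealed 1 new [(1,3)] -> total=7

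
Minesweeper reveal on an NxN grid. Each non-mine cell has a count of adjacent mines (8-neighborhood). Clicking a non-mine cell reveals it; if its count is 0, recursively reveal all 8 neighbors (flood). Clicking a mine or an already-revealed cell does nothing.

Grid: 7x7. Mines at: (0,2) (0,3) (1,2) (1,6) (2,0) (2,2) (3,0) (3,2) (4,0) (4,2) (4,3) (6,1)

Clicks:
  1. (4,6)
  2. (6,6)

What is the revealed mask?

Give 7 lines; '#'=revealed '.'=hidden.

Click 1 (4,6) count=0: revealed 24 new [(1,3) (1,4) (1,5) (2,3) (2,4) (2,5) (2,6) (3,3) (3,4) (3,5) (3,6) (4,4) (4,5) (4,6) (5,2) (5,3) (5,4) (5,5) (5,6) (6,2) (6,3) (6,4) (6,5) (6,6)] -> total=24
Click 2 (6,6) count=0: revealed 0 new [(none)] -> total=24

Answer: .......
...###.
...####
...####
....###
..#####
..#####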